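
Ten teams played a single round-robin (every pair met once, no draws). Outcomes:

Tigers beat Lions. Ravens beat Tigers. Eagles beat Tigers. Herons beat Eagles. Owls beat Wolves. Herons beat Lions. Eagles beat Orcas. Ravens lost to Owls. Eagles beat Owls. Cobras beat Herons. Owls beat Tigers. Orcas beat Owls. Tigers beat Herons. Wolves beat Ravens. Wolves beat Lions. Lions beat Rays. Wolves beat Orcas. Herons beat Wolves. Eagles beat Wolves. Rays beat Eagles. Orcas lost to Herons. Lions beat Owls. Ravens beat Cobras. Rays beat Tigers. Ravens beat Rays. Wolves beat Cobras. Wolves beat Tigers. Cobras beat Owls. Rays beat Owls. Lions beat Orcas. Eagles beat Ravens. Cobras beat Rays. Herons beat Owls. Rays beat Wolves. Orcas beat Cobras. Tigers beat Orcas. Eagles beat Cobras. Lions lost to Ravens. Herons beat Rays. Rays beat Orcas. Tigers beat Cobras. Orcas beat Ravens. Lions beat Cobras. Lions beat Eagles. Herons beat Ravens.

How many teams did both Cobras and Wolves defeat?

0

Cobras beat: Herons, Rays, Owls.
Wolves beat: Tigers, Cobras, Orcas, Ravens, Lions.
No one was beaten by both.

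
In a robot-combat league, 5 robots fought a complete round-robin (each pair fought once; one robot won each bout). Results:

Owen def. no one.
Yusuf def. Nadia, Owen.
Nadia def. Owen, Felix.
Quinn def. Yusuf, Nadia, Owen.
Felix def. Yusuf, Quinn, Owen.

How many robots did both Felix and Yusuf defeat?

1

Felix beat: Owen, Yusuf, Quinn.
Yusuf beat: Owen, Nadia.
Both beat: Owen — 1.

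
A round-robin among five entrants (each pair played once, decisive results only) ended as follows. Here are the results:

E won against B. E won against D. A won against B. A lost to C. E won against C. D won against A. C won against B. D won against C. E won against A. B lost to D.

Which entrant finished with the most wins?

E

Win totals: A 1, B 0, C 2, D 3, E 4.
E leads with 4 wins (next highest: 3).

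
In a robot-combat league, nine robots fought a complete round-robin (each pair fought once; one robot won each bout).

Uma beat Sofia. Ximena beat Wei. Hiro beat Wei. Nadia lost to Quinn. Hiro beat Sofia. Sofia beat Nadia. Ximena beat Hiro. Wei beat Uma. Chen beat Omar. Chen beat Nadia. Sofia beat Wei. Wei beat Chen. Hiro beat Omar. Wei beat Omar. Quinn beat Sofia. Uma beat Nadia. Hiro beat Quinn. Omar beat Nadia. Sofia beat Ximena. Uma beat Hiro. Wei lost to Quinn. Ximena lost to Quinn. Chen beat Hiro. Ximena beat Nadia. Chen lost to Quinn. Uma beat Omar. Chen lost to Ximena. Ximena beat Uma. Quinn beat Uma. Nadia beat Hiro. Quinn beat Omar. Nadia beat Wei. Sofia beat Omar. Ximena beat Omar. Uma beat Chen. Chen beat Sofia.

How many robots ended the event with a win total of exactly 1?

Win totals: Wei 3, Quinn 7, Ximena 6, Chen 4, Uma 5, Nadia 2, Hiro 4, Omar 1, Sofia 4.
Exactly 1: Omar — 1 robot.

1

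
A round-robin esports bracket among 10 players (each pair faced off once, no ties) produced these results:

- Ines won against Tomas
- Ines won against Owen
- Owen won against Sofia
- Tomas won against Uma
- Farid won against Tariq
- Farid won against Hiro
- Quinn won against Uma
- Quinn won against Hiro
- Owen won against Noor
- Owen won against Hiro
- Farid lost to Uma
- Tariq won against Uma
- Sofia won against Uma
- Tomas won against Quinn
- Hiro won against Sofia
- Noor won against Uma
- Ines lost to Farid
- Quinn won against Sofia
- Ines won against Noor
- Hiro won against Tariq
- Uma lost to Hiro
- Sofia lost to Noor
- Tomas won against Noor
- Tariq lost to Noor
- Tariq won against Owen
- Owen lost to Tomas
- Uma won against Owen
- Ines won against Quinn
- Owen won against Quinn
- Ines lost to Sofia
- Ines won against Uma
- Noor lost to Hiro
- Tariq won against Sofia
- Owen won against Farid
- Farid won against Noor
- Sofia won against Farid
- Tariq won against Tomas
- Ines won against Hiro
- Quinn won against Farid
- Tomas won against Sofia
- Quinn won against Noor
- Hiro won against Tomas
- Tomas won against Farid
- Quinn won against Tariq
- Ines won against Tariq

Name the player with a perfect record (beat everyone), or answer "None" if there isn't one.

None

Highest win total is Ines with 7 (out of 9 possible).
Ines lost to Farid, Sofia, so no player went undefeated.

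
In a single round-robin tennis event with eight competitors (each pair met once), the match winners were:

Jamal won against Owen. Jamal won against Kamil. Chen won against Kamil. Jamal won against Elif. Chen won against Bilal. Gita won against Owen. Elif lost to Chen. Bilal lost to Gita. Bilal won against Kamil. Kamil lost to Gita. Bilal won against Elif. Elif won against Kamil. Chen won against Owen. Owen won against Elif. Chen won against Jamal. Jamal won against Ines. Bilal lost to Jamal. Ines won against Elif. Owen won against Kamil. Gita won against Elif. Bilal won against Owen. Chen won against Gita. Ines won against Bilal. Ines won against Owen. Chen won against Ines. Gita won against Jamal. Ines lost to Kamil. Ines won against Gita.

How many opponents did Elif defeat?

Elif's results: beat Kamil; lost to Gita, Chen, Jamal, Owen, Ines, Bilal.
That is 1 win.

1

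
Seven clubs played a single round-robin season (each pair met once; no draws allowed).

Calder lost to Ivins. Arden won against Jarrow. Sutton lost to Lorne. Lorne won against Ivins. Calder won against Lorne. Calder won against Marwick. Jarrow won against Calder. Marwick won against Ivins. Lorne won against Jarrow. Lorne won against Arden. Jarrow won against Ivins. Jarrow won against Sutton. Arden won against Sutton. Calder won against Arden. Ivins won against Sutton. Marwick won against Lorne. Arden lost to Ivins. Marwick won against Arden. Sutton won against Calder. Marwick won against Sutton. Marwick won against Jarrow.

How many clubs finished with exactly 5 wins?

1

Win totals: Jarrow 3, Lorne 4, Calder 3, Arden 2, Marwick 5, Ivins 3, Sutton 1.
Exactly 5: Marwick — 1 club.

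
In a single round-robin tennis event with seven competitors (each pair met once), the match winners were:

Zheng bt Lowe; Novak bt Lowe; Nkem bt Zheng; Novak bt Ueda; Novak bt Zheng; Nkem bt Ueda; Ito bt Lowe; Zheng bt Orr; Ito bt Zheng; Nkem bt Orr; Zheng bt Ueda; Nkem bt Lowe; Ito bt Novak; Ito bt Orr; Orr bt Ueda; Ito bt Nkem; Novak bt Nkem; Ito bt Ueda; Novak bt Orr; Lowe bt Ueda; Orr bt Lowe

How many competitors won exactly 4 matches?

1

Win totals: Nkem 4, Lowe 1, Novak 5, Ito 6, Orr 2, Zheng 3, Ueda 0.
Exactly 4: Nkem — 1 competitor.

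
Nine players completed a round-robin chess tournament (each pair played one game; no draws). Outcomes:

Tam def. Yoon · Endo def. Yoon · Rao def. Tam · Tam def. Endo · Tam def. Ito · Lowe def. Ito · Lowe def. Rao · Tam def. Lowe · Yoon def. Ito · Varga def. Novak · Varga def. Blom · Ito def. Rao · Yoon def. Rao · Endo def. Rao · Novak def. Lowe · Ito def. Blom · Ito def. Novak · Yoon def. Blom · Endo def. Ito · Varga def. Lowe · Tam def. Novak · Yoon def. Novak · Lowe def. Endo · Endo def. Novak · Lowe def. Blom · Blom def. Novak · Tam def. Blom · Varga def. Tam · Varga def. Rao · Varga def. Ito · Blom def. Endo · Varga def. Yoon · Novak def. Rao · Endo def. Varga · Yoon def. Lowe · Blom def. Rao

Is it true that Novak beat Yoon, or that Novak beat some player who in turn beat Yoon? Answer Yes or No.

No

Novak did not beat Yoon directly.
Novak beat Lowe, Rao, but each of them lost to Yoon. No two-step path.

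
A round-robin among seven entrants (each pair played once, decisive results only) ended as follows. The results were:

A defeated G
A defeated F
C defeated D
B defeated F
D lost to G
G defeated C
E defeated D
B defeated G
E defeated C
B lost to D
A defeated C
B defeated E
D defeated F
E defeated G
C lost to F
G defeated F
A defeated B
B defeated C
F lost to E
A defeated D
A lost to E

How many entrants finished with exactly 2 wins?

1

Win totals: A 5, B 4, C 1, D 2, E 5, F 1, G 3.
Exactly 2: D — 1 entrant.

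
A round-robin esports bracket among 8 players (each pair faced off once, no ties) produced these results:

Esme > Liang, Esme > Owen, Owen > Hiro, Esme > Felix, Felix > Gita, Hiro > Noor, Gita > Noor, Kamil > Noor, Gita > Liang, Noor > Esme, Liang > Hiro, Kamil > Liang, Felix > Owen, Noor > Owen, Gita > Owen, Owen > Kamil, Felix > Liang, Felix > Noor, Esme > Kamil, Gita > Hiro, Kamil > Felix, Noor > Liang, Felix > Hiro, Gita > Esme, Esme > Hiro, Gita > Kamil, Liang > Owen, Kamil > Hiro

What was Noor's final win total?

Noor's results: beat Liang, Esme, Owen; lost to Felix, Kamil, Hiro, Gita.
That is 3 wins.

3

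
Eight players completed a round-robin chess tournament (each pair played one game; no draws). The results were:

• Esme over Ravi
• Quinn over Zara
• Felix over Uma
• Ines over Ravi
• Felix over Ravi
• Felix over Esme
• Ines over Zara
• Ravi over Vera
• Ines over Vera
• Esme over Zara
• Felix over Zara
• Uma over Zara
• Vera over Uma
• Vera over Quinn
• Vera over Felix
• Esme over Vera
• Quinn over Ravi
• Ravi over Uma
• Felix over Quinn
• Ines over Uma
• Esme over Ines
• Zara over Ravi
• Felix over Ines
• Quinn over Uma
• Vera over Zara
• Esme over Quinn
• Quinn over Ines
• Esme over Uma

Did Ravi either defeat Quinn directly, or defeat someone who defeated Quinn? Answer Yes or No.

Ravi did not beat Quinn directly.
Ravi beat Vera, Uma. Of those, Vera beat Quinn.

Yes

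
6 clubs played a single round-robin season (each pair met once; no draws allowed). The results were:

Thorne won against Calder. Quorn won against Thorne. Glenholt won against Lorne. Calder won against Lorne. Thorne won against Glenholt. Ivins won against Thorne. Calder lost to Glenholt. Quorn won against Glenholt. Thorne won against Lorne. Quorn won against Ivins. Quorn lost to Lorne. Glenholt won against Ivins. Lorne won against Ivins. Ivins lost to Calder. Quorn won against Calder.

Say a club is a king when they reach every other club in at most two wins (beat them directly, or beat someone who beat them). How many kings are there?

Thorne reaches everyone (king).
Glenholt reaches everyone (king).
Lorne reaches everyone (king).
Quorn reaches everyone (king).
Ivins cannot reach Quorn in two steps.
Calder cannot reach Glenholt in two steps.
Kings: Thorne, Glenholt, Lorne, Quorn — 4.

4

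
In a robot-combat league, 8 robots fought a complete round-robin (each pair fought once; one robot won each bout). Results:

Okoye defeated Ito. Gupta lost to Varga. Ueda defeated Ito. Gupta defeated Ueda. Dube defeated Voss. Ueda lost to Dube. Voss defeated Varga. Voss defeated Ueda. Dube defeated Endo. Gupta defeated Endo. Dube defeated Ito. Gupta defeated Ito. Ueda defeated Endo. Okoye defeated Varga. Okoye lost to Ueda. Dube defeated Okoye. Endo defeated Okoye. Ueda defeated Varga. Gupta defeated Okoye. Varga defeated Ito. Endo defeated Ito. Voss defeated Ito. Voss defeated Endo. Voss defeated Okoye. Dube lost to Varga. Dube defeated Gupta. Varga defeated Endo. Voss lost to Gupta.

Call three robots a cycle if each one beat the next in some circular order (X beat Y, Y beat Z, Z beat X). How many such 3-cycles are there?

7

Win totals: Voss 5, Varga 4, Dube 6, Gupta 5, Endo 2, Ito 0, Ueda 4, Okoye 2.
A robot with w wins dominates both others in C(w,2) triples; summing gives 10 + 6 + 15 + 10 + 1 + 0 + 6 + 1 = 49 transitive triples.
Total triples C(8,3) = 56, so cyclic triples = 56 − 49 = 7.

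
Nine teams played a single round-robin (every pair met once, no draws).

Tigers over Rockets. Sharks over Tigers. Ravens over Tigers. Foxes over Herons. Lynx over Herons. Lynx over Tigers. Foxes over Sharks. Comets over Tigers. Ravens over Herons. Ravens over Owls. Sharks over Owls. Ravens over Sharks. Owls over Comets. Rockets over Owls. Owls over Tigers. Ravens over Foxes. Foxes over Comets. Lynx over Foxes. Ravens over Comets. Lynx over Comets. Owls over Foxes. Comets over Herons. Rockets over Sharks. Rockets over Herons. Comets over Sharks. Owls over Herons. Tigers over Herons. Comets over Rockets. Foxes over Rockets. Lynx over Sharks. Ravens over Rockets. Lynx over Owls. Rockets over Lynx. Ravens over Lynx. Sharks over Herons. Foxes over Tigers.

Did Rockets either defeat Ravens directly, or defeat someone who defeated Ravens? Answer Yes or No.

Rockets did not beat Ravens directly.
Rockets beat Sharks, Lynx, Owls, Herons, but each of them lost to Ravens. No two-step path.

No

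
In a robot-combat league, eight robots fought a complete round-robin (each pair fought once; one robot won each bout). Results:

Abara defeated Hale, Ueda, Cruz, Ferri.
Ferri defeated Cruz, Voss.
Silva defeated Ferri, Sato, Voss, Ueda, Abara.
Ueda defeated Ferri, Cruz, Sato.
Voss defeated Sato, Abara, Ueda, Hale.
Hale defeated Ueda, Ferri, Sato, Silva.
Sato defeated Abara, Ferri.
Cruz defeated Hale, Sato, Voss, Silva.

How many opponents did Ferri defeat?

2

Ferri's results: beat Cruz, Voss; lost to Ueda, Silva, Hale, Abara, Sato.
That is 2 wins.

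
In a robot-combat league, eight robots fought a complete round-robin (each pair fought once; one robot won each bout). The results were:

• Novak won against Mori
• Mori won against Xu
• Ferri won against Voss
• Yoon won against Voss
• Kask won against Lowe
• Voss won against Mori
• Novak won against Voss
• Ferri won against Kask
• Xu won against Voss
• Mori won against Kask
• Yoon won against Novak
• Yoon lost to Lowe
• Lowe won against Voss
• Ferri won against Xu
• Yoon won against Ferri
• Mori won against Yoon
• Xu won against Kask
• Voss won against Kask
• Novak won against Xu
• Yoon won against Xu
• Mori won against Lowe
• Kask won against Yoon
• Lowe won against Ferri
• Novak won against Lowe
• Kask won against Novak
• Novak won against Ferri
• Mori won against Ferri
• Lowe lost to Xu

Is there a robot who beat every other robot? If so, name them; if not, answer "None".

Highest win total is Novak with 5 (out of 7 possible).
Novak lost to Yoon, Kask, so no robot went undefeated.

None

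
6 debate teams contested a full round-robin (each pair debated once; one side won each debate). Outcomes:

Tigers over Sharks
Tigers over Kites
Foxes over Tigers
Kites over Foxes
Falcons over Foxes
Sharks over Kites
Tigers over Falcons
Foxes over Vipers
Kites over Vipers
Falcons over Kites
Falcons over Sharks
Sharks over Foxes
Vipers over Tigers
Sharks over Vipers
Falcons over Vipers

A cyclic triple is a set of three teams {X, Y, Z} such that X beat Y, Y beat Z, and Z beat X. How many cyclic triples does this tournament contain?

6

Win totals: Kites 2, Foxes 2, Tigers 3, Sharks 3, Falcons 4, Vipers 1.
A team with w wins dominates both others in C(w,2) triples; summing gives 1 + 1 + 3 + 3 + 6 + 0 = 14 transitive triples.
Total triples C(6,3) = 20, so cyclic triples = 20 − 14 = 6.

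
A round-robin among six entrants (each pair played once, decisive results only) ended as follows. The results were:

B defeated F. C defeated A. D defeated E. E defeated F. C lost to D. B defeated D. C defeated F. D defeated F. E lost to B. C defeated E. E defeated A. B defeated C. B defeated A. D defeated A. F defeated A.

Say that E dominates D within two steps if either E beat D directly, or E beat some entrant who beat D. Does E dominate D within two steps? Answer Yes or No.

No

E did not beat D directly.
E beat A, F, but each of them lost to D. No two-step path.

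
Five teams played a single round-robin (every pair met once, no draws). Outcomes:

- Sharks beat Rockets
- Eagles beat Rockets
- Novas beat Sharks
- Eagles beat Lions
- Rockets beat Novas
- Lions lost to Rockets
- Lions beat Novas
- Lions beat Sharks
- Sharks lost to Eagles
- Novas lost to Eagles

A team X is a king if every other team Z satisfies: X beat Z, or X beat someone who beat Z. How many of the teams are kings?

Sharks cannot reach Eagles in two steps.
Lions cannot reach Eagles in two steps.
Eagles reaches everyone (king).
Rockets cannot reach Eagles in two steps.
Novas cannot reach Lions, Eagles in two steps.
Kings: Eagles — 1.

1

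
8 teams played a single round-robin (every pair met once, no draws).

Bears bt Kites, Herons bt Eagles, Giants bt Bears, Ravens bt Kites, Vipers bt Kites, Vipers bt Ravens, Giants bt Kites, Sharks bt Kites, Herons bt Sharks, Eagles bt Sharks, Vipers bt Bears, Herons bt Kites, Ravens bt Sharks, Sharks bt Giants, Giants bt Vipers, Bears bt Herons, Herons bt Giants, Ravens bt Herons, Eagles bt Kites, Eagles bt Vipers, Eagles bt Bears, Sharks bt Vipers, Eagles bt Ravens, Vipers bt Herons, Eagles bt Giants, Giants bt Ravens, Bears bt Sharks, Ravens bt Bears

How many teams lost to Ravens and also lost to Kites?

Ravens beat: Bears, Kites, Herons, Sharks.
Kites beat: no one.
No one was beaten by both.

0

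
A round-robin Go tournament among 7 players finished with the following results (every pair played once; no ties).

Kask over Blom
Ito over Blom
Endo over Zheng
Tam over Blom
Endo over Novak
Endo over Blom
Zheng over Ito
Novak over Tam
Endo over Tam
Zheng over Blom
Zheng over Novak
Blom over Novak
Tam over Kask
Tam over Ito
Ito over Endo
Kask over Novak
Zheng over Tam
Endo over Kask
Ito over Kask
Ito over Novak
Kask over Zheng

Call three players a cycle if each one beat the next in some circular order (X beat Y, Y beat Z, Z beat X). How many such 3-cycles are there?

7

Win totals: Blom 1, Zheng 4, Endo 5, Novak 1, Kask 3, Ito 4, Tam 3.
A player with w wins dominates both others in C(w,2) triples; summing gives 0 + 6 + 10 + 0 + 3 + 6 + 3 = 28 transitive triples.
Total triples C(7,3) = 35, so cyclic triples = 35 − 28 = 7.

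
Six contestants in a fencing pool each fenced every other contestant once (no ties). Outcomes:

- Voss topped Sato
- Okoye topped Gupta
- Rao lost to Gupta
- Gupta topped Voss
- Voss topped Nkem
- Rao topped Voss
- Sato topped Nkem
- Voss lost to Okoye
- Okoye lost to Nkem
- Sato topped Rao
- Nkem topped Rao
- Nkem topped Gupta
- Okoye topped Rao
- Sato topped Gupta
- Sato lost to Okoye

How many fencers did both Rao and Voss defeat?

Rao beat: Voss.
Voss beat: Nkem, Sato.
No one was beaten by both.

0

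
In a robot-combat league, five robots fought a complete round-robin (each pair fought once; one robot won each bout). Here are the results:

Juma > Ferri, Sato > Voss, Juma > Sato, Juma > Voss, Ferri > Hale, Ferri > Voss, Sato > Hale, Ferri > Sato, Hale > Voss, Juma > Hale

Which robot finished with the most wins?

Juma

Win totals: Ferri 3, Sato 2, Hale 1, Voss 0, Juma 4.
Juma leads with 4 wins (next highest: 3).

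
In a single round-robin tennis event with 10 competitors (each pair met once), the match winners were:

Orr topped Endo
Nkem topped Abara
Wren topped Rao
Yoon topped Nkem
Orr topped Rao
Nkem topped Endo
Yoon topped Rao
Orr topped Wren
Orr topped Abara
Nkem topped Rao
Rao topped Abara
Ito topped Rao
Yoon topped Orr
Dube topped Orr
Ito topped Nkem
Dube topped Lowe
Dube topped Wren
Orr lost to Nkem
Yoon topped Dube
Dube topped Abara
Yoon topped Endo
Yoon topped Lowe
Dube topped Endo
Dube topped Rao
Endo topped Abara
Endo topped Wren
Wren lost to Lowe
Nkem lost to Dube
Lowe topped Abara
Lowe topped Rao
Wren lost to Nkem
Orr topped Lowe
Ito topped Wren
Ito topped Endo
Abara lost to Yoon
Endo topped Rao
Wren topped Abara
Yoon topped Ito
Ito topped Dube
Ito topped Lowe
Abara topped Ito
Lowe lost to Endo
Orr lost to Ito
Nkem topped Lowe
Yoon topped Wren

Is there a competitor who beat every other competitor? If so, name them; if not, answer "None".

Yoon

Yoon has 9 wins out of 9 opponents — a perfect record.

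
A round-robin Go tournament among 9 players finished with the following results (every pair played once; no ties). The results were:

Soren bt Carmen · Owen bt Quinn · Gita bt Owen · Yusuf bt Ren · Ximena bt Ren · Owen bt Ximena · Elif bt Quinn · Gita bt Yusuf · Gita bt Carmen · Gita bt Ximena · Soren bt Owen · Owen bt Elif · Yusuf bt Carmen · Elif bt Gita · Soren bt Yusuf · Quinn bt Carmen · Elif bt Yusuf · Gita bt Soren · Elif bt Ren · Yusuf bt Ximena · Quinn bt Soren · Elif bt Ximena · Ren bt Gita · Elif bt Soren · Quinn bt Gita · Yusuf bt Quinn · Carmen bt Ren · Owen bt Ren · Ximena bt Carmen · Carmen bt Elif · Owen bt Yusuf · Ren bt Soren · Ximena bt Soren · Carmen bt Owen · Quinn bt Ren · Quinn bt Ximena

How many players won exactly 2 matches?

Win totals: Soren 3, Ximena 3, Owen 5, Yusuf 4, Elif 6, Gita 5, Quinn 5, Carmen 3, Ren 2.
Exactly 2: Ren — 1 player.

1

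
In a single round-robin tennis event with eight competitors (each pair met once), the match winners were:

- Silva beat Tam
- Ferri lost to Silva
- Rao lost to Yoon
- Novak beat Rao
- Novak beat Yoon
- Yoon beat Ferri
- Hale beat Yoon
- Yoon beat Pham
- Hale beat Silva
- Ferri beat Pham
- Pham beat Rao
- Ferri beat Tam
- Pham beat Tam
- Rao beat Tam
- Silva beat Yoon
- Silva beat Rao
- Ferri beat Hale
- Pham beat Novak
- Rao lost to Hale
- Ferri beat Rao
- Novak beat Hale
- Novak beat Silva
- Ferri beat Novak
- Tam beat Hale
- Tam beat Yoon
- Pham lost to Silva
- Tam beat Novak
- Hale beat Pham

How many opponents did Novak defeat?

4

Novak's results: beat Silva, Hale, Rao, Yoon; lost to Ferri, Tam, Pham.
That is 4 wins.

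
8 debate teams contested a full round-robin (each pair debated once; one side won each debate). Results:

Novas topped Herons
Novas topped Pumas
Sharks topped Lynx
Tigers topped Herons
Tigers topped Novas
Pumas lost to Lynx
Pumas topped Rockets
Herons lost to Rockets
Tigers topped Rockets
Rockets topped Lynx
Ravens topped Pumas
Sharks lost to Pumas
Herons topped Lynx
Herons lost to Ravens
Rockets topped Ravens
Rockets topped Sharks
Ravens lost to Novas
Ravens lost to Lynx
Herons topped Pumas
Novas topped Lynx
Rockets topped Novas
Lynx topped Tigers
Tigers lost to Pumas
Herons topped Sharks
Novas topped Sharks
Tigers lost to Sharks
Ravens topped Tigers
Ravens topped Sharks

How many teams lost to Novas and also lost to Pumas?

Novas beat: Sharks, Pumas, Ravens, Herons, Lynx.
Pumas beat: Sharks, Rockets, Tigers.
Both beat: Sharks — 1.

1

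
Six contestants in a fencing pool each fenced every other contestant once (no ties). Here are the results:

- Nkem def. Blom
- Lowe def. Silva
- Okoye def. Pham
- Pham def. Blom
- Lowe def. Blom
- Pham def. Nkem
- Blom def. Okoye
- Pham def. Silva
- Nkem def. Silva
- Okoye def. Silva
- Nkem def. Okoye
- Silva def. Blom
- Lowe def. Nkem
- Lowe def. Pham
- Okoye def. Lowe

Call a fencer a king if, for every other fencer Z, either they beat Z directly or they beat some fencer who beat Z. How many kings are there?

3

Blom cannot reach Nkem in two steps.
Nkem reaches everyone (king).
Okoye reaches everyone (king).
Pham cannot reach Lowe in two steps.
Lowe reaches everyone (king).
Silva cannot reach Nkem, Pham, Lowe in two steps.
Kings: Nkem, Okoye, Lowe — 3.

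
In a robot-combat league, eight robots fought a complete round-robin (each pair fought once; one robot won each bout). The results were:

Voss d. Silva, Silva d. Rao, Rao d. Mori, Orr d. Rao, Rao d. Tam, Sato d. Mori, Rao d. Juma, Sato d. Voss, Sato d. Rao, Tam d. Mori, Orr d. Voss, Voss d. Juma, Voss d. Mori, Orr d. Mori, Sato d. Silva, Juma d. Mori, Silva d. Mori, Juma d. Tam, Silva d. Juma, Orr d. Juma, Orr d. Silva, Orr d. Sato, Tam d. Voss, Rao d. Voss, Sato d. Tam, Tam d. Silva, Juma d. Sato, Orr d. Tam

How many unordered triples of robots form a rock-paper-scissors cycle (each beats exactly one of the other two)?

7

Win totals: Mori 0, Juma 3, Sato 5, Voss 3, Rao 4, Silva 3, Orr 7, Tam 3.
A robot with w wins dominates both others in C(w,2) triples; summing gives 0 + 3 + 10 + 3 + 6 + 3 + 21 + 3 = 49 transitive triples.
Total triples C(8,3) = 56, so cyclic triples = 56 − 49 = 7.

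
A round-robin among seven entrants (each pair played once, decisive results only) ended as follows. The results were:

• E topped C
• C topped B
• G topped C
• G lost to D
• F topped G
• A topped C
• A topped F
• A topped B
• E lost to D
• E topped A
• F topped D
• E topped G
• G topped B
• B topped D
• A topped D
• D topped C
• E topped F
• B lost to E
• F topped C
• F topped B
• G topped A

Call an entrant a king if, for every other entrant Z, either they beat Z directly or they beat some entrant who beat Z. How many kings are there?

A reaches everyone (king).
B cannot reach A, F in two steps.
C cannot reach A, E, F, G in two steps.
D reaches everyone (king).
E reaches everyone (king).
F reaches everyone (king).
G cannot reach E in two steps.
Kings: A, D, E, F — 4.

4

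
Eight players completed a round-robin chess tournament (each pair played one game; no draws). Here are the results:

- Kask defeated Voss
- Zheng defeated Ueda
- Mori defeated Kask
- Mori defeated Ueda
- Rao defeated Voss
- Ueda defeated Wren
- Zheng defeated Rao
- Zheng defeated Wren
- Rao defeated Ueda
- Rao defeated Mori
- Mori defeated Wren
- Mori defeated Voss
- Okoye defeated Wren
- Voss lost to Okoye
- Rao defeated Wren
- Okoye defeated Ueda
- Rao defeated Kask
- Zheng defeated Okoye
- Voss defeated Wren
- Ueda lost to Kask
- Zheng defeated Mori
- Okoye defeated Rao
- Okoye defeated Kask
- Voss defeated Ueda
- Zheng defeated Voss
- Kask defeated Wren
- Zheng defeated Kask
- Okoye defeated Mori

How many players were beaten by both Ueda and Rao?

1

Ueda beat: Wren.
Rao beat: Wren, Ueda, Voss, Mori, Kask.
Both beat: Wren — 1.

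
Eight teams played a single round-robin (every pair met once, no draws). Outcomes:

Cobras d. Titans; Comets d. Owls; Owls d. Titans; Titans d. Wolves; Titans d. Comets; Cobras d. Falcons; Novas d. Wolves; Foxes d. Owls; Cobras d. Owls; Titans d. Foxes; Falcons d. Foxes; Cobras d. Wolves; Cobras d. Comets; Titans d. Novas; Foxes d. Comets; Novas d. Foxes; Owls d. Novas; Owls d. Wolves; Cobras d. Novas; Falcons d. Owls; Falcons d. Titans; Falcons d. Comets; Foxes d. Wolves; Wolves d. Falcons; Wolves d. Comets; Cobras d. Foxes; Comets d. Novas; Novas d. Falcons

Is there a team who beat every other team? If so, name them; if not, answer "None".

Cobras

Cobras has 7 wins out of 7 opponents — a perfect record.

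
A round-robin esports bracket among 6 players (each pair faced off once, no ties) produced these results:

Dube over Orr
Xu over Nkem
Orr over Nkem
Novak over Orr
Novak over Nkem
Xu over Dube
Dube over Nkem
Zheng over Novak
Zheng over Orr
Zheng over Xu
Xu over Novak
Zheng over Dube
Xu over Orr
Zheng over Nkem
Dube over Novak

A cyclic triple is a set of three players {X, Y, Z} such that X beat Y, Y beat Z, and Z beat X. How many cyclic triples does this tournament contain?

0

Of the C(6,3) = 20 triples, the cyclic ones are: none.
That is 0.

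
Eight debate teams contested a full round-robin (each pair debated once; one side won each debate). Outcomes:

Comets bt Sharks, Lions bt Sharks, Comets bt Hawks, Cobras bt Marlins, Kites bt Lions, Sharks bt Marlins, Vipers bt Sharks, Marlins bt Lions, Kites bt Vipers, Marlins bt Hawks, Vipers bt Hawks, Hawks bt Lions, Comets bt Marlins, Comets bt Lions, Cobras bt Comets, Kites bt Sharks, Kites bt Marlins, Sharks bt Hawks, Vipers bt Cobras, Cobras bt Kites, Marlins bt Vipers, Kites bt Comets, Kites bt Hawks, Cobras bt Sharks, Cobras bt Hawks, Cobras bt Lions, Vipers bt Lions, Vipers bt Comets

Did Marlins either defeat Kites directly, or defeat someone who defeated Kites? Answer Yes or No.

No

Marlins did not beat Kites directly.
Marlins beat Lions, Hawks, Vipers, but each of them lost to Kites. No two-step path.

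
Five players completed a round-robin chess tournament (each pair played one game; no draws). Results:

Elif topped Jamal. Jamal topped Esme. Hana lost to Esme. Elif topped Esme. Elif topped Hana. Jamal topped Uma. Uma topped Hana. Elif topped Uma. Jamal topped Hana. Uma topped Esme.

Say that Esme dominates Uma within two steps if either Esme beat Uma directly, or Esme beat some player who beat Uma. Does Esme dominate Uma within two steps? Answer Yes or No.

No

Esme did not beat Uma directly.
Esme beat Hana, but each of them lost to Uma. No two-step path.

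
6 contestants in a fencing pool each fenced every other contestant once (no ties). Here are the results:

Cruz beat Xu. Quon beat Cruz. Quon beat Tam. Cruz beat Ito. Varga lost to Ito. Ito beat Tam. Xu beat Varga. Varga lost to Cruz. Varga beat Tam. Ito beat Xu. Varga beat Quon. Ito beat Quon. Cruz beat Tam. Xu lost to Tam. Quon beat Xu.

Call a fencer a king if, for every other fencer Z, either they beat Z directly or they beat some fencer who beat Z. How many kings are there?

3

Cruz reaches everyone (king).
Tam cannot reach Cruz, Quon, Ito in two steps.
Quon reaches everyone (king).
Xu cannot reach Cruz, Ito in two steps.
Ito reaches everyone (king).
Varga cannot reach Ito in two steps.
Kings: Cruz, Quon, Ito — 3.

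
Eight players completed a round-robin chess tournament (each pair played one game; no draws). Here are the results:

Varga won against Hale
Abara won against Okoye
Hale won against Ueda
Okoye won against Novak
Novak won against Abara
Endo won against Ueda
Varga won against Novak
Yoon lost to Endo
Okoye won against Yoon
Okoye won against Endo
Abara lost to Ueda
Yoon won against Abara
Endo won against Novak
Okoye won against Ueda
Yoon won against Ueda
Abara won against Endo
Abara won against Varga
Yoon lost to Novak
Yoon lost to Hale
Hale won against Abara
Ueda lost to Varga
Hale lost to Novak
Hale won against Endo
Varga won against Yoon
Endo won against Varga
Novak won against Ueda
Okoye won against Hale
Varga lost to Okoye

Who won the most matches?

Win totals: Endo 4, Varga 4, Yoon 2, Hale 4, Novak 4, Okoye 6, Ueda 1, Abara 3.
Okoye leads with 6 wins (next highest: 4).

Okoye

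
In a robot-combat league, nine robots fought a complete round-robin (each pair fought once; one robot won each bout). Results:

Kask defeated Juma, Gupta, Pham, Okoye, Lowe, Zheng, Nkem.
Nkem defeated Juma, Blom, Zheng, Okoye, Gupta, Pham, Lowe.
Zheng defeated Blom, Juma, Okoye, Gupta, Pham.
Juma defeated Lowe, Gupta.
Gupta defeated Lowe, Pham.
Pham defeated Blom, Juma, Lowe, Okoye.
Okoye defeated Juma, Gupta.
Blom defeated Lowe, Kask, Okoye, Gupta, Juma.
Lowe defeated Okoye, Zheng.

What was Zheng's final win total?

5

Zheng's results: beat Pham, Blom, Okoye, Gupta, Juma; lost to Kask, Nkem, Lowe.
That is 5 wins.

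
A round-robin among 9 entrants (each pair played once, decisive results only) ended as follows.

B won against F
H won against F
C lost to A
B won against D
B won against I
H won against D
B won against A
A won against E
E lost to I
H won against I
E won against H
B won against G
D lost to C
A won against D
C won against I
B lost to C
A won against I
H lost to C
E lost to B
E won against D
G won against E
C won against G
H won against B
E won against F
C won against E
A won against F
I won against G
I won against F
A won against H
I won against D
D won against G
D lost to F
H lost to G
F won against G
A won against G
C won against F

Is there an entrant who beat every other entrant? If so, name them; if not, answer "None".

None

Highest win total is C with 7 (out of 8 possible).
C lost to A, so no entrant went undefeated.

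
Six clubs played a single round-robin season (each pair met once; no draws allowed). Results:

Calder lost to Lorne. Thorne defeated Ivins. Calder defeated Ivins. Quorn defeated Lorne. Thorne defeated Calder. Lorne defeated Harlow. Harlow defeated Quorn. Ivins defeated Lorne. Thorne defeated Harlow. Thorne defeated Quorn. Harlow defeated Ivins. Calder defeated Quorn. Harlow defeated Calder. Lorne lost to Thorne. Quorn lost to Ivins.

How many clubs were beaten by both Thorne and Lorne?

2

Thorne beat: Harlow, Quorn, Lorne, Ivins, Calder.
Lorne beat: Harlow, Calder.
Both beat: Harlow, Calder — 2.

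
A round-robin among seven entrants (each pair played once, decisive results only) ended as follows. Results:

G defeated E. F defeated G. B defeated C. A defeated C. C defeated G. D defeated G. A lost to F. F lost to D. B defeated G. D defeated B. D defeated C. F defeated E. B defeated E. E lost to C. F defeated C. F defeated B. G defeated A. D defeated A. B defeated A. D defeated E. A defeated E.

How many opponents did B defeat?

4

B's results: beat A, C, E, G; lost to D, F.
That is 4 wins.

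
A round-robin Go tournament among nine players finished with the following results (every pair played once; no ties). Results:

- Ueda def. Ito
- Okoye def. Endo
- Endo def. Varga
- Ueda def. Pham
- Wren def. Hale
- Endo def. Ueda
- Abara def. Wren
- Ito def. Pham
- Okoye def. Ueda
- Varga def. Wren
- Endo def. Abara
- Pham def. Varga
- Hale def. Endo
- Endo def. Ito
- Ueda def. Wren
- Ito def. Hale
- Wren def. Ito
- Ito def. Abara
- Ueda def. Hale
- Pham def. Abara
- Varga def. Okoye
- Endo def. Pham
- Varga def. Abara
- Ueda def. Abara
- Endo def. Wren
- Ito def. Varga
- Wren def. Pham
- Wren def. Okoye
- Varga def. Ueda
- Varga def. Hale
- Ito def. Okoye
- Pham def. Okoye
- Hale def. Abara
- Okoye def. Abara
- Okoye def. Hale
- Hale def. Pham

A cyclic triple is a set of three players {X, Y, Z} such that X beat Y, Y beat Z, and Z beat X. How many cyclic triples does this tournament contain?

Win totals: Abara 1, Endo 6, Wren 4, Ito 5, Ueda 5, Okoye 4, Varga 5, Hale 3, Pham 3.
A player with w wins dominates both others in C(w,2) triples; summing gives 0 + 15 + 6 + 10 + 10 + 6 + 10 + 3 + 3 = 63 transitive triples.
Total triples C(9,3) = 84, so cyclic triples = 84 − 63 = 21.

21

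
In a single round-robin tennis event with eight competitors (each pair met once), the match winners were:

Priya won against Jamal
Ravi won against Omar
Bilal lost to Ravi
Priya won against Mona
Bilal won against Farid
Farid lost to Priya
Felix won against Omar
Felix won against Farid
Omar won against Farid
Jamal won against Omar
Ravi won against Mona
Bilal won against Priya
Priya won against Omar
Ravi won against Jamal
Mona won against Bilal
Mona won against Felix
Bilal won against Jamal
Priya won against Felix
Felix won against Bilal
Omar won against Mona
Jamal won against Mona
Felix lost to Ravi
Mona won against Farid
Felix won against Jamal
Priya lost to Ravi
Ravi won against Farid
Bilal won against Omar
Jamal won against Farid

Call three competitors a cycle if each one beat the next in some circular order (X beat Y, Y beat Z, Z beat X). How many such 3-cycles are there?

6

Win totals: Felix 4, Priya 5, Mona 3, Omar 2, Bilal 4, Farid 0, Ravi 7, Jamal 3.
A competitor with w wins dominates both others in C(w,2) triples; summing gives 6 + 10 + 3 + 1 + 6 + 0 + 21 + 3 = 50 transitive triples.
Total triples C(8,3) = 56, so cyclic triples = 56 − 50 = 6.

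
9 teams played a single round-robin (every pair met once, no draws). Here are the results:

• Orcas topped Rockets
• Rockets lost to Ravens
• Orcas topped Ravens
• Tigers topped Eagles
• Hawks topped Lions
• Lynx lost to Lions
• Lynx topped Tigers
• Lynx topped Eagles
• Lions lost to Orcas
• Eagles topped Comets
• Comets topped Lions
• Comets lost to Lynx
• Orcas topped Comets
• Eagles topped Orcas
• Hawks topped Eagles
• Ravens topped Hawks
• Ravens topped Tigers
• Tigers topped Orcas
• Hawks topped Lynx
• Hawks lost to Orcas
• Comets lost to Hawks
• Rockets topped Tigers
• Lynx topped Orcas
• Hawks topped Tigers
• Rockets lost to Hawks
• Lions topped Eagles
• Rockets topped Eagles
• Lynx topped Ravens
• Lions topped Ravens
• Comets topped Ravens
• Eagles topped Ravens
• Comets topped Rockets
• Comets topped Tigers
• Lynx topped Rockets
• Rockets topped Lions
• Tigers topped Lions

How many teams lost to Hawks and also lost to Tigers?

Hawks beat: Lions, Lynx, Tigers, Rockets, Eagles, Comets.
Tigers beat: Orcas, Lions, Eagles.
Both beat: Lions, Eagles — 2.

2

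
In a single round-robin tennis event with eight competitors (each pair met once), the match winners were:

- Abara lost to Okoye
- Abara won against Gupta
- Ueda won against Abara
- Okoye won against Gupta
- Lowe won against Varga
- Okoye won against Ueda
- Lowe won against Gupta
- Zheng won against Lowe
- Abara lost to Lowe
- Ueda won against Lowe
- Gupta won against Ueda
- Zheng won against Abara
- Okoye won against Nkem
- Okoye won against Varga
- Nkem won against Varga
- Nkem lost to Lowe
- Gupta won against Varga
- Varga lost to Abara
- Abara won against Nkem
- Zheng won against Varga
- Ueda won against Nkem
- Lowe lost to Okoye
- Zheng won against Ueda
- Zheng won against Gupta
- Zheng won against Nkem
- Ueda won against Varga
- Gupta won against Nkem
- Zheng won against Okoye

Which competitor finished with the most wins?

Zheng

Win totals: Abara 3, Okoye 6, Zheng 7, Gupta 3, Ueda 4, Nkem 1, Varga 0, Lowe 4.
Zheng leads with 7 wins (next highest: 6).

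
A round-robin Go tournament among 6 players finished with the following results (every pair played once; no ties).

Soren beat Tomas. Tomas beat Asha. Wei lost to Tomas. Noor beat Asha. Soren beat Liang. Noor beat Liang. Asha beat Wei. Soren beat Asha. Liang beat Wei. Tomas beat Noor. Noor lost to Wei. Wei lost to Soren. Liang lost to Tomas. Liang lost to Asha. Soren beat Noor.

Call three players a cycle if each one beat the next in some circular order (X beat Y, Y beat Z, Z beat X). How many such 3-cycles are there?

Win totals: Noor 2, Asha 2, Tomas 4, Soren 5, Wei 1, Liang 1.
A player with w wins dominates both others in C(w,2) triples; summing gives 1 + 1 + 6 + 10 + 0 + 0 = 18 transitive triples.
Total triples C(6,3) = 20, so cyclic triples = 20 − 18 = 2.

2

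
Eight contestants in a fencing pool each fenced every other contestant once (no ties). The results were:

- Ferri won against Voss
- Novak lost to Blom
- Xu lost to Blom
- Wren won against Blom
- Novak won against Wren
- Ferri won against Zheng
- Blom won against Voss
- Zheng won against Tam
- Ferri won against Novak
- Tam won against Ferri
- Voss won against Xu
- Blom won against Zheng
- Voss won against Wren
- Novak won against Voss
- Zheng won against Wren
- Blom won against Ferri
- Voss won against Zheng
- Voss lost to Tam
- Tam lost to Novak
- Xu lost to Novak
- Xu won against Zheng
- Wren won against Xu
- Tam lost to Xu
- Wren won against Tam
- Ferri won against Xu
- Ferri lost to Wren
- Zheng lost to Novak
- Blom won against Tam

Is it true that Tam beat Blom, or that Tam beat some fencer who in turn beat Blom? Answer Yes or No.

No

Tam did not beat Blom directly.
Tam beat Voss, Ferri, but each of them lost to Blom. No two-step path.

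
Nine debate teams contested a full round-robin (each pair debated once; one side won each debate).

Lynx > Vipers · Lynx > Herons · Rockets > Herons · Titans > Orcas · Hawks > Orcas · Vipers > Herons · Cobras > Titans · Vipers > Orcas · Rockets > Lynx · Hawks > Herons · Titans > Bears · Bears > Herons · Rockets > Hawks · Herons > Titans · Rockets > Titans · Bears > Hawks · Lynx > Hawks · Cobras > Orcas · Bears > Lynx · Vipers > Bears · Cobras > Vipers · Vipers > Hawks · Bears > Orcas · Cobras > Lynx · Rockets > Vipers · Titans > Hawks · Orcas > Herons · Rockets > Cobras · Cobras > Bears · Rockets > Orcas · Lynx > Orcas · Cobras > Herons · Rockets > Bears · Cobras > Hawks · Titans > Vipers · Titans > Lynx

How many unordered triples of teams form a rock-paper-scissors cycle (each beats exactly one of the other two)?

6

Win totals: Cobras 7, Lynx 4, Rockets 8, Bears 4, Herons 1, Titans 5, Hawks 2, Orcas 1, Vipers 4.
A team with w wins dominates both others in C(w,2) triples; summing gives 21 + 6 + 28 + 6 + 0 + 10 + 1 + 0 + 6 = 78 transitive triples.
Total triples C(9,3) = 84, so cyclic triples = 84 − 78 = 6.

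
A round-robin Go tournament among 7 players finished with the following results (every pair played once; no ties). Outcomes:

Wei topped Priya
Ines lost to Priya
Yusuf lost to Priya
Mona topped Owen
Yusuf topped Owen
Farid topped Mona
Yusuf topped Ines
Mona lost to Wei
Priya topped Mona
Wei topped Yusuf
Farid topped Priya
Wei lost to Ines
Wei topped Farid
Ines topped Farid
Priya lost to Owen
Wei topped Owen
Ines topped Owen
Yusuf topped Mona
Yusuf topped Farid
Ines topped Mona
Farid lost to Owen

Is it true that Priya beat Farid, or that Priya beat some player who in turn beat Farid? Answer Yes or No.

Priya did not beat Farid directly.
Priya beat Mona, Ines, Yusuf. Of those, Ines beat Farid.

Yes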